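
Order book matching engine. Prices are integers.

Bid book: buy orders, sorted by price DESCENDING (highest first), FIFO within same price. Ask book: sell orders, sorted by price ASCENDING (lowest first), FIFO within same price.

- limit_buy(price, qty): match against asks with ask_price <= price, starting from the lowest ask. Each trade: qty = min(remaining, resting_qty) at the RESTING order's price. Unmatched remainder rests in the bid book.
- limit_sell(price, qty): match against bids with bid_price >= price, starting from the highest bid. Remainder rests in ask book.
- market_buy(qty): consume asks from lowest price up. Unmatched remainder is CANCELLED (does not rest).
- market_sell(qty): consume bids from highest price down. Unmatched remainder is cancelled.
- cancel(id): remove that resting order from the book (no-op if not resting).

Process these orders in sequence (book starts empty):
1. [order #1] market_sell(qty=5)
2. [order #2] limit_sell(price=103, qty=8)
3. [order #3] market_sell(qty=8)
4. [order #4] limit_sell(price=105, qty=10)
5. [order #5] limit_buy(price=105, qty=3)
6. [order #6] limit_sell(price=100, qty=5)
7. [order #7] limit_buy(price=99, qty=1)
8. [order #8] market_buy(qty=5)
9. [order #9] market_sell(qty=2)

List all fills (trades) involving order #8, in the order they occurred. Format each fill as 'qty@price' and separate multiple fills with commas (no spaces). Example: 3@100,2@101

Answer: 5@100

Derivation:
After op 1 [order #1] market_sell(qty=5): fills=none; bids=[-] asks=[-]
After op 2 [order #2] limit_sell(price=103, qty=8): fills=none; bids=[-] asks=[#2:8@103]
After op 3 [order #3] market_sell(qty=8): fills=none; bids=[-] asks=[#2:8@103]
After op 4 [order #4] limit_sell(price=105, qty=10): fills=none; bids=[-] asks=[#2:8@103 #4:10@105]
After op 5 [order #5] limit_buy(price=105, qty=3): fills=#5x#2:3@103; bids=[-] asks=[#2:5@103 #4:10@105]
After op 6 [order #6] limit_sell(price=100, qty=5): fills=none; bids=[-] asks=[#6:5@100 #2:5@103 #4:10@105]
After op 7 [order #7] limit_buy(price=99, qty=1): fills=none; bids=[#7:1@99] asks=[#6:5@100 #2:5@103 #4:10@105]
After op 8 [order #8] market_buy(qty=5): fills=#8x#6:5@100; bids=[#7:1@99] asks=[#2:5@103 #4:10@105]
After op 9 [order #9] market_sell(qty=2): fills=#7x#9:1@99; bids=[-] asks=[#2:5@103 #4:10@105]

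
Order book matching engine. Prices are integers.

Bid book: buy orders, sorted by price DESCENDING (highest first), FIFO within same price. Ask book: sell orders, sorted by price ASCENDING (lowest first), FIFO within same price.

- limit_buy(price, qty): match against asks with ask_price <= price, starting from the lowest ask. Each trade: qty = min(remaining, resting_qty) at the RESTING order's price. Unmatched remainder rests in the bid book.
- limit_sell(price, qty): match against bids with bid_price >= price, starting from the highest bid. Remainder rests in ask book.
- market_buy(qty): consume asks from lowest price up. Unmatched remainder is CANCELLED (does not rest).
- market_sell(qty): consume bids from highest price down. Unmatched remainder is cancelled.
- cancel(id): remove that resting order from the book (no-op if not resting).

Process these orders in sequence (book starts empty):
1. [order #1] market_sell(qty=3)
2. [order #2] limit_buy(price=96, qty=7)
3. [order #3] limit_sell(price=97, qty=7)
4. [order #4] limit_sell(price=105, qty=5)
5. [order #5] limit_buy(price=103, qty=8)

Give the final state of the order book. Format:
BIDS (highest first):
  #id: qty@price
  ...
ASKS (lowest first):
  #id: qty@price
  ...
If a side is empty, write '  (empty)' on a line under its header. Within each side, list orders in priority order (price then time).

After op 1 [order #1] market_sell(qty=3): fills=none; bids=[-] asks=[-]
After op 2 [order #2] limit_buy(price=96, qty=7): fills=none; bids=[#2:7@96] asks=[-]
After op 3 [order #3] limit_sell(price=97, qty=7): fills=none; bids=[#2:7@96] asks=[#3:7@97]
After op 4 [order #4] limit_sell(price=105, qty=5): fills=none; bids=[#2:7@96] asks=[#3:7@97 #4:5@105]
After op 5 [order #5] limit_buy(price=103, qty=8): fills=#5x#3:7@97; bids=[#5:1@103 #2:7@96] asks=[#4:5@105]

Answer: BIDS (highest first):
  #5: 1@103
  #2: 7@96
ASKS (lowest first):
  #4: 5@105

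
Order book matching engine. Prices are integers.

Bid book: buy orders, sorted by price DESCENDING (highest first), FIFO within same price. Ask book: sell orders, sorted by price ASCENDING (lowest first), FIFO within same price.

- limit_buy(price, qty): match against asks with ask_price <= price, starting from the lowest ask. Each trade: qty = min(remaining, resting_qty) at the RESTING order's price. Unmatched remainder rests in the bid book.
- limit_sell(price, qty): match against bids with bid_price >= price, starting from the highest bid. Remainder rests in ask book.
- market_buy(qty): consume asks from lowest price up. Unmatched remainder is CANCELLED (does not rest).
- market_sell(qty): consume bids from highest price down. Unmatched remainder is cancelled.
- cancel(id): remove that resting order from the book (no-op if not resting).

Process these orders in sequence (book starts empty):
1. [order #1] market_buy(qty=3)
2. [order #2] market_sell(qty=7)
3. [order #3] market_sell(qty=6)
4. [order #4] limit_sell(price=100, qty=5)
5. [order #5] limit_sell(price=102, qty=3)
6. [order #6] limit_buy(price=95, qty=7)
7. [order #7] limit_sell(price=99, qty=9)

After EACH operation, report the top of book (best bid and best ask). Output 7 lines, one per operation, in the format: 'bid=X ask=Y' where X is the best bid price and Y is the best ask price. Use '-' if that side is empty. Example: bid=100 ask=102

Answer: bid=- ask=-
bid=- ask=-
bid=- ask=-
bid=- ask=100
bid=- ask=100
bid=95 ask=100
bid=95 ask=99

Derivation:
After op 1 [order #1] market_buy(qty=3): fills=none; bids=[-] asks=[-]
After op 2 [order #2] market_sell(qty=7): fills=none; bids=[-] asks=[-]
After op 3 [order #3] market_sell(qty=6): fills=none; bids=[-] asks=[-]
After op 4 [order #4] limit_sell(price=100, qty=5): fills=none; bids=[-] asks=[#4:5@100]
After op 5 [order #5] limit_sell(price=102, qty=3): fills=none; bids=[-] asks=[#4:5@100 #5:3@102]
After op 6 [order #6] limit_buy(price=95, qty=7): fills=none; bids=[#6:7@95] asks=[#4:5@100 #5:3@102]
After op 7 [order #7] limit_sell(price=99, qty=9): fills=none; bids=[#6:7@95] asks=[#7:9@99 #4:5@100 #5:3@102]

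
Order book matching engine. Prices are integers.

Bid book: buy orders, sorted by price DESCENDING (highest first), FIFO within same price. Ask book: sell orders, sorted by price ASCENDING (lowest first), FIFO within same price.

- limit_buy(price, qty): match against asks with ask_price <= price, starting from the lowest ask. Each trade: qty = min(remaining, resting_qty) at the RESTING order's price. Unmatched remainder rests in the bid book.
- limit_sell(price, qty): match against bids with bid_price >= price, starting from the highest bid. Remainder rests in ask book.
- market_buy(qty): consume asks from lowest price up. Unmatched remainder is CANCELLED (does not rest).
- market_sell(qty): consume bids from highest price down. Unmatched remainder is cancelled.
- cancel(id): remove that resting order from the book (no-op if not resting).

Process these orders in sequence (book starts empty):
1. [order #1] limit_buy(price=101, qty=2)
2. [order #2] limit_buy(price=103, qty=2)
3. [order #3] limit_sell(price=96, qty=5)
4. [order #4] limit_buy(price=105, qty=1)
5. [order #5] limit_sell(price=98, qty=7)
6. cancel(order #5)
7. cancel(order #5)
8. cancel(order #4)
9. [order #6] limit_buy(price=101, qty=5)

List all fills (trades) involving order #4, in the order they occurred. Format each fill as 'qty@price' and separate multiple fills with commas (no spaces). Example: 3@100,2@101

Answer: 1@96

Derivation:
After op 1 [order #1] limit_buy(price=101, qty=2): fills=none; bids=[#1:2@101] asks=[-]
After op 2 [order #2] limit_buy(price=103, qty=2): fills=none; bids=[#2:2@103 #1:2@101] asks=[-]
After op 3 [order #3] limit_sell(price=96, qty=5): fills=#2x#3:2@103 #1x#3:2@101; bids=[-] asks=[#3:1@96]
After op 4 [order #4] limit_buy(price=105, qty=1): fills=#4x#3:1@96; bids=[-] asks=[-]
After op 5 [order #5] limit_sell(price=98, qty=7): fills=none; bids=[-] asks=[#5:7@98]
After op 6 cancel(order #5): fills=none; bids=[-] asks=[-]
After op 7 cancel(order #5): fills=none; bids=[-] asks=[-]
After op 8 cancel(order #4): fills=none; bids=[-] asks=[-]
After op 9 [order #6] limit_buy(price=101, qty=5): fills=none; bids=[#6:5@101] asks=[-]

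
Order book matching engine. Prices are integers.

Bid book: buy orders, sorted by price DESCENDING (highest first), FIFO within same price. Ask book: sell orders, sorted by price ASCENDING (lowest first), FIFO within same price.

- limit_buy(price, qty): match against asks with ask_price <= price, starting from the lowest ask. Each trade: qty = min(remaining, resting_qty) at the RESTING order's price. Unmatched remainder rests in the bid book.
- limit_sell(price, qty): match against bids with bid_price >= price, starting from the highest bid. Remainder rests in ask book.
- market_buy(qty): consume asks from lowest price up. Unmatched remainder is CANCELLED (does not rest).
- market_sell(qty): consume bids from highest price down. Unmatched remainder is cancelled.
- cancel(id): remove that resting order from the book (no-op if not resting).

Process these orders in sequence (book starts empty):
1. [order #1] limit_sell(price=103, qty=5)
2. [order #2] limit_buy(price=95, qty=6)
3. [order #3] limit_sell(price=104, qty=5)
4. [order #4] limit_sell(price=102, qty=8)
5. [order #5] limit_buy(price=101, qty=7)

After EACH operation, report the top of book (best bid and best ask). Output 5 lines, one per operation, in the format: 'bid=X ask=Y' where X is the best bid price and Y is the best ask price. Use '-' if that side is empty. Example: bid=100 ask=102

After op 1 [order #1] limit_sell(price=103, qty=5): fills=none; bids=[-] asks=[#1:5@103]
After op 2 [order #2] limit_buy(price=95, qty=6): fills=none; bids=[#2:6@95] asks=[#1:5@103]
After op 3 [order #3] limit_sell(price=104, qty=5): fills=none; bids=[#2:6@95] asks=[#1:5@103 #3:5@104]
After op 4 [order #4] limit_sell(price=102, qty=8): fills=none; bids=[#2:6@95] asks=[#4:8@102 #1:5@103 #3:5@104]
After op 5 [order #5] limit_buy(price=101, qty=7): fills=none; bids=[#5:7@101 #2:6@95] asks=[#4:8@102 #1:5@103 #3:5@104]

Answer: bid=- ask=103
bid=95 ask=103
bid=95 ask=103
bid=95 ask=102
bid=101 ask=102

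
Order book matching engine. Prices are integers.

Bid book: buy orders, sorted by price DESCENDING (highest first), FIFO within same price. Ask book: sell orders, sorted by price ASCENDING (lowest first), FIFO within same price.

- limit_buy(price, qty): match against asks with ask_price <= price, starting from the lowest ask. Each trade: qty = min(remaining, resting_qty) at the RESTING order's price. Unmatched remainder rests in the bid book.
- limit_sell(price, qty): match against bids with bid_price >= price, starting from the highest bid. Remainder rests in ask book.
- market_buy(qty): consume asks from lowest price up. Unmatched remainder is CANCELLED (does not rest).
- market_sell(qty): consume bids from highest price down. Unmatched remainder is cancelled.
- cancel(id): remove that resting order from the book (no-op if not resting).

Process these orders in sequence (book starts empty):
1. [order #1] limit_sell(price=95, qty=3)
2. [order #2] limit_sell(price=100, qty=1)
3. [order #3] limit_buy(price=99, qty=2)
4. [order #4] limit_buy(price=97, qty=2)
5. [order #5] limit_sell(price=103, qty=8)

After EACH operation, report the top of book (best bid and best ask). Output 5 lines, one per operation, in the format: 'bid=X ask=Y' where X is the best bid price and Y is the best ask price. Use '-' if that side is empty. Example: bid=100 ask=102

After op 1 [order #1] limit_sell(price=95, qty=3): fills=none; bids=[-] asks=[#1:3@95]
After op 2 [order #2] limit_sell(price=100, qty=1): fills=none; bids=[-] asks=[#1:3@95 #2:1@100]
After op 3 [order #3] limit_buy(price=99, qty=2): fills=#3x#1:2@95; bids=[-] asks=[#1:1@95 #2:1@100]
After op 4 [order #4] limit_buy(price=97, qty=2): fills=#4x#1:1@95; bids=[#4:1@97] asks=[#2:1@100]
After op 5 [order #5] limit_sell(price=103, qty=8): fills=none; bids=[#4:1@97] asks=[#2:1@100 #5:8@103]

Answer: bid=- ask=95
bid=- ask=95
bid=- ask=95
bid=97 ask=100
bid=97 ask=100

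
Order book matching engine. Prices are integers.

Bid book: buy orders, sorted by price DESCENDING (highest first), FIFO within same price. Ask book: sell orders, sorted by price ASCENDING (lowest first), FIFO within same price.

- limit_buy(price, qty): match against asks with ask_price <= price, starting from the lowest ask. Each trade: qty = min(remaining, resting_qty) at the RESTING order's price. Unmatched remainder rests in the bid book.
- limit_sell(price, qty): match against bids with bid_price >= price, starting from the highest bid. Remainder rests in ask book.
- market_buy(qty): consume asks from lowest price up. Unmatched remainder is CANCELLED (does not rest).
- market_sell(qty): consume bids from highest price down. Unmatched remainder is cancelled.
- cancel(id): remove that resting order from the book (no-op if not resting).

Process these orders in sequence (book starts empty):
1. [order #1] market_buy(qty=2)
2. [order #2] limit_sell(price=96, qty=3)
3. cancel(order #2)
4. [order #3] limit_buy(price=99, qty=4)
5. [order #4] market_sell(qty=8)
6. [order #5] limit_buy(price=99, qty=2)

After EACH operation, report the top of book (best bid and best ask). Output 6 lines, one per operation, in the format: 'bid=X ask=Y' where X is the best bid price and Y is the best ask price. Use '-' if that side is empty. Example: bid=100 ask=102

After op 1 [order #1] market_buy(qty=2): fills=none; bids=[-] asks=[-]
After op 2 [order #2] limit_sell(price=96, qty=3): fills=none; bids=[-] asks=[#2:3@96]
After op 3 cancel(order #2): fills=none; bids=[-] asks=[-]
After op 4 [order #3] limit_buy(price=99, qty=4): fills=none; bids=[#3:4@99] asks=[-]
After op 5 [order #4] market_sell(qty=8): fills=#3x#4:4@99; bids=[-] asks=[-]
After op 6 [order #5] limit_buy(price=99, qty=2): fills=none; bids=[#5:2@99] asks=[-]

Answer: bid=- ask=-
bid=- ask=96
bid=- ask=-
bid=99 ask=-
bid=- ask=-
bid=99 ask=-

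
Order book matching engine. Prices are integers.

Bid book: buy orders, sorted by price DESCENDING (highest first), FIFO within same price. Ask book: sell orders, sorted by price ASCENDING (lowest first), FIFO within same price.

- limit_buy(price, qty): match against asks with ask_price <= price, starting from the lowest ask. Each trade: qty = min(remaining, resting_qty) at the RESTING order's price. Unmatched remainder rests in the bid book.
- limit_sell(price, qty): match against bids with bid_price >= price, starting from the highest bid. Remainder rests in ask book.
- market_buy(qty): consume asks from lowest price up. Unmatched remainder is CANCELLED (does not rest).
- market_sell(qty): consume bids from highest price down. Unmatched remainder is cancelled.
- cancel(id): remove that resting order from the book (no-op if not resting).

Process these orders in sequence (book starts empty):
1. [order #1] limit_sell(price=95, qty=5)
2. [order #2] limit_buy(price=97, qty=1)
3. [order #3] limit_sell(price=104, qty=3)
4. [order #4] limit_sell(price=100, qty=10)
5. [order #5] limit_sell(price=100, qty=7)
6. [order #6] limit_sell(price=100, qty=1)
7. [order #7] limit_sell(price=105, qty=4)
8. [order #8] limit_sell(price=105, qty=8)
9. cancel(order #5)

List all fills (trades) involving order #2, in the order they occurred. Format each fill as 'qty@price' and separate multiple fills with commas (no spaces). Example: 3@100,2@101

Answer: 1@95

Derivation:
After op 1 [order #1] limit_sell(price=95, qty=5): fills=none; bids=[-] asks=[#1:5@95]
After op 2 [order #2] limit_buy(price=97, qty=1): fills=#2x#1:1@95; bids=[-] asks=[#1:4@95]
After op 3 [order #3] limit_sell(price=104, qty=3): fills=none; bids=[-] asks=[#1:4@95 #3:3@104]
After op 4 [order #4] limit_sell(price=100, qty=10): fills=none; bids=[-] asks=[#1:4@95 #4:10@100 #3:3@104]
After op 5 [order #5] limit_sell(price=100, qty=7): fills=none; bids=[-] asks=[#1:4@95 #4:10@100 #5:7@100 #3:3@104]
After op 6 [order #6] limit_sell(price=100, qty=1): fills=none; bids=[-] asks=[#1:4@95 #4:10@100 #5:7@100 #6:1@100 #3:3@104]
After op 7 [order #7] limit_sell(price=105, qty=4): fills=none; bids=[-] asks=[#1:4@95 #4:10@100 #5:7@100 #6:1@100 #3:3@104 #7:4@105]
After op 8 [order #8] limit_sell(price=105, qty=8): fills=none; bids=[-] asks=[#1:4@95 #4:10@100 #5:7@100 #6:1@100 #3:3@104 #7:4@105 #8:8@105]
After op 9 cancel(order #5): fills=none; bids=[-] asks=[#1:4@95 #4:10@100 #6:1@100 #3:3@104 #7:4@105 #8:8@105]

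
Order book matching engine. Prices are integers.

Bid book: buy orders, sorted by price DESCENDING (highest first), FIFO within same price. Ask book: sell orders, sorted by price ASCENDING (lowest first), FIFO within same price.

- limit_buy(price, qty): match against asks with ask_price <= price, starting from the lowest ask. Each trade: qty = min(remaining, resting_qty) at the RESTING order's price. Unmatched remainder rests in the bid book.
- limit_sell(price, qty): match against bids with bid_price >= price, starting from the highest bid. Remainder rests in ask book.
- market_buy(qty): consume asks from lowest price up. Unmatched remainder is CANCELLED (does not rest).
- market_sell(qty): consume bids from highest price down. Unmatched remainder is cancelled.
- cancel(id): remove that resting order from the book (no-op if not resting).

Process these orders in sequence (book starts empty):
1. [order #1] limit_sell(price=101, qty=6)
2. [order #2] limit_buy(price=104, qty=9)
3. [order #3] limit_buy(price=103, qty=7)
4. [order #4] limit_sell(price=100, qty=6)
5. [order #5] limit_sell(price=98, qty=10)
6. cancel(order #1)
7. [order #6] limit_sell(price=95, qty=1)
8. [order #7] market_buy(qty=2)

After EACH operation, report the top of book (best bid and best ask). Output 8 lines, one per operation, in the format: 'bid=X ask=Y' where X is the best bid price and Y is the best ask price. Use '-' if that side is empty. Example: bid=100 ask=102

After op 1 [order #1] limit_sell(price=101, qty=6): fills=none; bids=[-] asks=[#1:6@101]
After op 2 [order #2] limit_buy(price=104, qty=9): fills=#2x#1:6@101; bids=[#2:3@104] asks=[-]
After op 3 [order #3] limit_buy(price=103, qty=7): fills=none; bids=[#2:3@104 #3:7@103] asks=[-]
After op 4 [order #4] limit_sell(price=100, qty=6): fills=#2x#4:3@104 #3x#4:3@103; bids=[#3:4@103] asks=[-]
After op 5 [order #5] limit_sell(price=98, qty=10): fills=#3x#5:4@103; bids=[-] asks=[#5:6@98]
After op 6 cancel(order #1): fills=none; bids=[-] asks=[#5:6@98]
After op 7 [order #6] limit_sell(price=95, qty=1): fills=none; bids=[-] asks=[#6:1@95 #5:6@98]
After op 8 [order #7] market_buy(qty=2): fills=#7x#6:1@95 #7x#5:1@98; bids=[-] asks=[#5:5@98]

Answer: bid=- ask=101
bid=104 ask=-
bid=104 ask=-
bid=103 ask=-
bid=- ask=98
bid=- ask=98
bid=- ask=95
bid=- ask=98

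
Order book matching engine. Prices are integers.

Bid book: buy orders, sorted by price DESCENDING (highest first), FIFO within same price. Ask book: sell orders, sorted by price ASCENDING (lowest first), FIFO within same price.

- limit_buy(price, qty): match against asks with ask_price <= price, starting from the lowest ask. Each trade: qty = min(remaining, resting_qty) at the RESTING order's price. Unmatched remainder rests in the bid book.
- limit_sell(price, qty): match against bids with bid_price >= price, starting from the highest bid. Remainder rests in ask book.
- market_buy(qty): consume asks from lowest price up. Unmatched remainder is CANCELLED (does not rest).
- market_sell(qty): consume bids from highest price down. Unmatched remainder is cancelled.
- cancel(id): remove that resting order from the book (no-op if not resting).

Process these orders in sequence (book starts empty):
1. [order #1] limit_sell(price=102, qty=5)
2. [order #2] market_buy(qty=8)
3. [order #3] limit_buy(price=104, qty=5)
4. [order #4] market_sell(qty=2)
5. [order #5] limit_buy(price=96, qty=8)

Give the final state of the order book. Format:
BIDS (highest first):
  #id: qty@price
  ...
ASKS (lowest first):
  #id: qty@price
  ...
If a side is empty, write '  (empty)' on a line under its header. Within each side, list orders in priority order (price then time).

After op 1 [order #1] limit_sell(price=102, qty=5): fills=none; bids=[-] asks=[#1:5@102]
After op 2 [order #2] market_buy(qty=8): fills=#2x#1:5@102; bids=[-] asks=[-]
After op 3 [order #3] limit_buy(price=104, qty=5): fills=none; bids=[#3:5@104] asks=[-]
After op 4 [order #4] market_sell(qty=2): fills=#3x#4:2@104; bids=[#3:3@104] asks=[-]
After op 5 [order #5] limit_buy(price=96, qty=8): fills=none; bids=[#3:3@104 #5:8@96] asks=[-]

Answer: BIDS (highest first):
  #3: 3@104
  #5: 8@96
ASKS (lowest first):
  (empty)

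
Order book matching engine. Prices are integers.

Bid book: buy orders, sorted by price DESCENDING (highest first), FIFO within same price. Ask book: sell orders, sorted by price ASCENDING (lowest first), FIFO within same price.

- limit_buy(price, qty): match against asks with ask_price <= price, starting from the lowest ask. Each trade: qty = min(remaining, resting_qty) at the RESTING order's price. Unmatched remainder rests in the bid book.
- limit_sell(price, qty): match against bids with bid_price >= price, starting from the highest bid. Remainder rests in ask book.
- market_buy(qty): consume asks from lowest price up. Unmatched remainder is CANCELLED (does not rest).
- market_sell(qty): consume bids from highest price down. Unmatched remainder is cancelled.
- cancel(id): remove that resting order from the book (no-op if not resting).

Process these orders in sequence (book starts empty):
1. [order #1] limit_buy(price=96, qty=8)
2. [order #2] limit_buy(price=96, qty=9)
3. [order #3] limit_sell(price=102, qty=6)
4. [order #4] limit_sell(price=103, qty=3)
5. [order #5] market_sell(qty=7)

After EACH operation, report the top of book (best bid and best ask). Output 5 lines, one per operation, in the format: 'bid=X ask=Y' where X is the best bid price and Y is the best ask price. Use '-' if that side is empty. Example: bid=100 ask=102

Answer: bid=96 ask=-
bid=96 ask=-
bid=96 ask=102
bid=96 ask=102
bid=96 ask=102

Derivation:
After op 1 [order #1] limit_buy(price=96, qty=8): fills=none; bids=[#1:8@96] asks=[-]
After op 2 [order #2] limit_buy(price=96, qty=9): fills=none; bids=[#1:8@96 #2:9@96] asks=[-]
After op 3 [order #3] limit_sell(price=102, qty=6): fills=none; bids=[#1:8@96 #2:9@96] asks=[#3:6@102]
After op 4 [order #4] limit_sell(price=103, qty=3): fills=none; bids=[#1:8@96 #2:9@96] asks=[#3:6@102 #4:3@103]
After op 5 [order #5] market_sell(qty=7): fills=#1x#5:7@96; bids=[#1:1@96 #2:9@96] asks=[#3:6@102 #4:3@103]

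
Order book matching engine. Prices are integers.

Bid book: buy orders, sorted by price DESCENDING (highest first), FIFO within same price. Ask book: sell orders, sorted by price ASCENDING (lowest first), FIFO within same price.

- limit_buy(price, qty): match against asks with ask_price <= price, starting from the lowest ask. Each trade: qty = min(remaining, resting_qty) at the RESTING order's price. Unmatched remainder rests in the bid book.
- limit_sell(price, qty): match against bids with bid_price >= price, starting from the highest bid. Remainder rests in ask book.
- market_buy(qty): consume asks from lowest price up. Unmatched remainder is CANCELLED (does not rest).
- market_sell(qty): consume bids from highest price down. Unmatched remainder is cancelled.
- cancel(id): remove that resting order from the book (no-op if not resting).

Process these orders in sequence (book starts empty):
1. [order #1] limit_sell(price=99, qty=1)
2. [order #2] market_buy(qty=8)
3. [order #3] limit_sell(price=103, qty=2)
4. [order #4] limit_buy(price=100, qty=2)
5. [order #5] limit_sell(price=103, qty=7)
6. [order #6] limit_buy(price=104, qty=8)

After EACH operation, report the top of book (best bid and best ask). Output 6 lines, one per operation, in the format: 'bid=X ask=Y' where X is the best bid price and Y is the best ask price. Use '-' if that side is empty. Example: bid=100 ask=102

After op 1 [order #1] limit_sell(price=99, qty=1): fills=none; bids=[-] asks=[#1:1@99]
After op 2 [order #2] market_buy(qty=8): fills=#2x#1:1@99; bids=[-] asks=[-]
After op 3 [order #3] limit_sell(price=103, qty=2): fills=none; bids=[-] asks=[#3:2@103]
After op 4 [order #4] limit_buy(price=100, qty=2): fills=none; bids=[#4:2@100] asks=[#3:2@103]
After op 5 [order #5] limit_sell(price=103, qty=7): fills=none; bids=[#4:2@100] asks=[#3:2@103 #5:7@103]
After op 6 [order #6] limit_buy(price=104, qty=8): fills=#6x#3:2@103 #6x#5:6@103; bids=[#4:2@100] asks=[#5:1@103]

Answer: bid=- ask=99
bid=- ask=-
bid=- ask=103
bid=100 ask=103
bid=100 ask=103
bid=100 ask=103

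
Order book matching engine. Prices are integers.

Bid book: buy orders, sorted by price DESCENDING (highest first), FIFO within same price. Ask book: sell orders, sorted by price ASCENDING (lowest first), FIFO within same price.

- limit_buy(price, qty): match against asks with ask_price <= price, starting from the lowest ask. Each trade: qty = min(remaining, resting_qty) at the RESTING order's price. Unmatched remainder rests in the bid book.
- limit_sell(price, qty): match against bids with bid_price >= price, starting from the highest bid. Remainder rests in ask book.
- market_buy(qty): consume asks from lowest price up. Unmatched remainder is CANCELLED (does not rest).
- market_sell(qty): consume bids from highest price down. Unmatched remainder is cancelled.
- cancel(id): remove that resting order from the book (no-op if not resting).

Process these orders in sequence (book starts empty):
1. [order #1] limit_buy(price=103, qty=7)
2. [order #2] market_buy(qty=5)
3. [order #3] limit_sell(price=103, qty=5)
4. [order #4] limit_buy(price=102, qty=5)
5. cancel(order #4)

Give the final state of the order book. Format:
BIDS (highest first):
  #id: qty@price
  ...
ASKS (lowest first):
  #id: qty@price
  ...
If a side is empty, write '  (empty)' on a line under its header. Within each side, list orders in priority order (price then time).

After op 1 [order #1] limit_buy(price=103, qty=7): fills=none; bids=[#1:7@103] asks=[-]
After op 2 [order #2] market_buy(qty=5): fills=none; bids=[#1:7@103] asks=[-]
After op 3 [order #3] limit_sell(price=103, qty=5): fills=#1x#3:5@103; bids=[#1:2@103] asks=[-]
After op 4 [order #4] limit_buy(price=102, qty=5): fills=none; bids=[#1:2@103 #4:5@102] asks=[-]
After op 5 cancel(order #4): fills=none; bids=[#1:2@103] asks=[-]

Answer: BIDS (highest first):
  #1: 2@103
ASKS (lowest first):
  (empty)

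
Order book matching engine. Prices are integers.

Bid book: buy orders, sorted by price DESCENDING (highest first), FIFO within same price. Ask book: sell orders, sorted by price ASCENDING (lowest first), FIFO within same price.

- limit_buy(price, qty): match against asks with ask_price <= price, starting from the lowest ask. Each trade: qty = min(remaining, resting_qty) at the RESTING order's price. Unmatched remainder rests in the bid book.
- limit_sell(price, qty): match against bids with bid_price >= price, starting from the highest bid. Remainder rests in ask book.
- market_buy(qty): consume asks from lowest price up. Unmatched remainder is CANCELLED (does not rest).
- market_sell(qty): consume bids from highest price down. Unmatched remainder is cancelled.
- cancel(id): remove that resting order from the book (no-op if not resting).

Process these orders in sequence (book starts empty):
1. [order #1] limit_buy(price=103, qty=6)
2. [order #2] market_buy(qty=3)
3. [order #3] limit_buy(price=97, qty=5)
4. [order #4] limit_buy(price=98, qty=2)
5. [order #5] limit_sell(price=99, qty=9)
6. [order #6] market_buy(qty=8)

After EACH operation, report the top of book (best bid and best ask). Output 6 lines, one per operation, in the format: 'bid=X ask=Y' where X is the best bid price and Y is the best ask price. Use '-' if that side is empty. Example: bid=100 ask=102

Answer: bid=103 ask=-
bid=103 ask=-
bid=103 ask=-
bid=103 ask=-
bid=98 ask=99
bid=98 ask=-

Derivation:
After op 1 [order #1] limit_buy(price=103, qty=6): fills=none; bids=[#1:6@103] asks=[-]
After op 2 [order #2] market_buy(qty=3): fills=none; bids=[#1:6@103] asks=[-]
After op 3 [order #3] limit_buy(price=97, qty=5): fills=none; bids=[#1:6@103 #3:5@97] asks=[-]
After op 4 [order #4] limit_buy(price=98, qty=2): fills=none; bids=[#1:6@103 #4:2@98 #3:5@97] asks=[-]
After op 5 [order #5] limit_sell(price=99, qty=9): fills=#1x#5:6@103; bids=[#4:2@98 #3:5@97] asks=[#5:3@99]
After op 6 [order #6] market_buy(qty=8): fills=#6x#5:3@99; bids=[#4:2@98 #3:5@97] asks=[-]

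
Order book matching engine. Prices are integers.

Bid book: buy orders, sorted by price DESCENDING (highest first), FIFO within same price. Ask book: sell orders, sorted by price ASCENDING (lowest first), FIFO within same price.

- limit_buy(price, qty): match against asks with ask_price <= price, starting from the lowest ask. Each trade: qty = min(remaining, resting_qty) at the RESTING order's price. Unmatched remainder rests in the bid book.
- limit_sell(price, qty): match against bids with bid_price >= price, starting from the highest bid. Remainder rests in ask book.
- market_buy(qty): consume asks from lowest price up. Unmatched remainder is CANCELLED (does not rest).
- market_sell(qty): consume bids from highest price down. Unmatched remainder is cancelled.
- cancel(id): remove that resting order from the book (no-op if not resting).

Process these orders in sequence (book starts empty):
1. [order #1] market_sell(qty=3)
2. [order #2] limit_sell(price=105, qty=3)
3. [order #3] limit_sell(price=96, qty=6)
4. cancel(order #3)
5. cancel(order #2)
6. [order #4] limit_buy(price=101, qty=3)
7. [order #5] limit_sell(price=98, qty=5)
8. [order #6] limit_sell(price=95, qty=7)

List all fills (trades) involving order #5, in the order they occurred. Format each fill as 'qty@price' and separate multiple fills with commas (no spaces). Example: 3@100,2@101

After op 1 [order #1] market_sell(qty=3): fills=none; bids=[-] asks=[-]
After op 2 [order #2] limit_sell(price=105, qty=3): fills=none; bids=[-] asks=[#2:3@105]
After op 3 [order #3] limit_sell(price=96, qty=6): fills=none; bids=[-] asks=[#3:6@96 #2:3@105]
After op 4 cancel(order #3): fills=none; bids=[-] asks=[#2:3@105]
After op 5 cancel(order #2): fills=none; bids=[-] asks=[-]
After op 6 [order #4] limit_buy(price=101, qty=3): fills=none; bids=[#4:3@101] asks=[-]
After op 7 [order #5] limit_sell(price=98, qty=5): fills=#4x#5:3@101; bids=[-] asks=[#5:2@98]
After op 8 [order #6] limit_sell(price=95, qty=7): fills=none; bids=[-] asks=[#6:7@95 #5:2@98]

Answer: 3@101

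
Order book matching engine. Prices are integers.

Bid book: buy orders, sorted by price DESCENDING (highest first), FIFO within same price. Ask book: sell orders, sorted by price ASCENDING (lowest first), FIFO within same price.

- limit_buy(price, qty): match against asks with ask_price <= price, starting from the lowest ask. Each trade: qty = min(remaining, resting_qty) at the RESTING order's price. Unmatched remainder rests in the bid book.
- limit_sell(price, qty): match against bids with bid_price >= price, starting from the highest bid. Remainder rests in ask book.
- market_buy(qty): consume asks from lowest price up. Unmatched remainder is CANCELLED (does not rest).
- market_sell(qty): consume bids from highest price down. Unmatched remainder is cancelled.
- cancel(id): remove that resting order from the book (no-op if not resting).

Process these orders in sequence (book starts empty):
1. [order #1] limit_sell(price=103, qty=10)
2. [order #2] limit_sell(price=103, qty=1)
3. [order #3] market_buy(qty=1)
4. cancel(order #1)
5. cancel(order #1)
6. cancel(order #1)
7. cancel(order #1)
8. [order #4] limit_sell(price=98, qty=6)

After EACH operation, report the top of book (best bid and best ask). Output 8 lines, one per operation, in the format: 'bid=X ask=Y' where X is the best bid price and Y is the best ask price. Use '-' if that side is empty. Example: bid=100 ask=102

Answer: bid=- ask=103
bid=- ask=103
bid=- ask=103
bid=- ask=103
bid=- ask=103
bid=- ask=103
bid=- ask=103
bid=- ask=98

Derivation:
After op 1 [order #1] limit_sell(price=103, qty=10): fills=none; bids=[-] asks=[#1:10@103]
After op 2 [order #2] limit_sell(price=103, qty=1): fills=none; bids=[-] asks=[#1:10@103 #2:1@103]
After op 3 [order #3] market_buy(qty=1): fills=#3x#1:1@103; bids=[-] asks=[#1:9@103 #2:1@103]
After op 4 cancel(order #1): fills=none; bids=[-] asks=[#2:1@103]
After op 5 cancel(order #1): fills=none; bids=[-] asks=[#2:1@103]
After op 6 cancel(order #1): fills=none; bids=[-] asks=[#2:1@103]
After op 7 cancel(order #1): fills=none; bids=[-] asks=[#2:1@103]
After op 8 [order #4] limit_sell(price=98, qty=6): fills=none; bids=[-] asks=[#4:6@98 #2:1@103]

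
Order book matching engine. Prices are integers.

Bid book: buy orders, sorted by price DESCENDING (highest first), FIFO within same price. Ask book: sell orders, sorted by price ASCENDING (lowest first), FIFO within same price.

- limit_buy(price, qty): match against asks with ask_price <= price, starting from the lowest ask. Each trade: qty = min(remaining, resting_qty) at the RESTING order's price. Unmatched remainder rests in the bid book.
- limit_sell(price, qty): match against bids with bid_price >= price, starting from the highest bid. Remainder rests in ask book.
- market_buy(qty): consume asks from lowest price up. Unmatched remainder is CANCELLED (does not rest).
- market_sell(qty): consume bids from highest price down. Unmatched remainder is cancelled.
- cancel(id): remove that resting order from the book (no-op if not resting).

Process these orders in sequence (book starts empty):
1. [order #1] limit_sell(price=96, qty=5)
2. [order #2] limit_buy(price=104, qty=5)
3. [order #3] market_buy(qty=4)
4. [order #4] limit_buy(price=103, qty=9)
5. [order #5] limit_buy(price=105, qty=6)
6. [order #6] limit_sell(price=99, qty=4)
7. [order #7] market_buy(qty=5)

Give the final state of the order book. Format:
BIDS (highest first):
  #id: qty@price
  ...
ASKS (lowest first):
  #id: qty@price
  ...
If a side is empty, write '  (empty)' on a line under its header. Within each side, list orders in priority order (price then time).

Answer: BIDS (highest first):
  #5: 2@105
  #4: 9@103
ASKS (lowest first):
  (empty)

Derivation:
After op 1 [order #1] limit_sell(price=96, qty=5): fills=none; bids=[-] asks=[#1:5@96]
After op 2 [order #2] limit_buy(price=104, qty=5): fills=#2x#1:5@96; bids=[-] asks=[-]
After op 3 [order #3] market_buy(qty=4): fills=none; bids=[-] asks=[-]
After op 4 [order #4] limit_buy(price=103, qty=9): fills=none; bids=[#4:9@103] asks=[-]
After op 5 [order #5] limit_buy(price=105, qty=6): fills=none; bids=[#5:6@105 #4:9@103] asks=[-]
After op 6 [order #6] limit_sell(price=99, qty=4): fills=#5x#6:4@105; bids=[#5:2@105 #4:9@103] asks=[-]
After op 7 [order #7] market_buy(qty=5): fills=none; bids=[#5:2@105 #4:9@103] asks=[-]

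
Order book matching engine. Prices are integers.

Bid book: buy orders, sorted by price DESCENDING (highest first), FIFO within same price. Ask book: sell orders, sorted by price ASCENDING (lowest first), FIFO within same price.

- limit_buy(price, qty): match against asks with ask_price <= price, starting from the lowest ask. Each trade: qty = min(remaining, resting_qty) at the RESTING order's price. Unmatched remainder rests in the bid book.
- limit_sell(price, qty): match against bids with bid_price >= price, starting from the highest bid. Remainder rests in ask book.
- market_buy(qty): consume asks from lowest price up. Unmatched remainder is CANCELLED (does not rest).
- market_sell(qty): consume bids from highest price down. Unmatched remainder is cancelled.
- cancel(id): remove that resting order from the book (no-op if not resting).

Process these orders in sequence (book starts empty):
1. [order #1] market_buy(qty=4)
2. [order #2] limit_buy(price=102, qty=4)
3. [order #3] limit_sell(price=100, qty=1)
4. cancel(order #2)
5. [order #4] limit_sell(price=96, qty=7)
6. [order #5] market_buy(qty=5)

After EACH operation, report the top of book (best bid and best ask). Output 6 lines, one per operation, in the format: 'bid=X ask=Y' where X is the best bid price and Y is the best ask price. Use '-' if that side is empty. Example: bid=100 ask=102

Answer: bid=- ask=-
bid=102 ask=-
bid=102 ask=-
bid=- ask=-
bid=- ask=96
bid=- ask=96

Derivation:
After op 1 [order #1] market_buy(qty=4): fills=none; bids=[-] asks=[-]
After op 2 [order #2] limit_buy(price=102, qty=4): fills=none; bids=[#2:4@102] asks=[-]
After op 3 [order #3] limit_sell(price=100, qty=1): fills=#2x#3:1@102; bids=[#2:3@102] asks=[-]
After op 4 cancel(order #2): fills=none; bids=[-] asks=[-]
After op 5 [order #4] limit_sell(price=96, qty=7): fills=none; bids=[-] asks=[#4:7@96]
After op 6 [order #5] market_buy(qty=5): fills=#5x#4:5@96; bids=[-] asks=[#4:2@96]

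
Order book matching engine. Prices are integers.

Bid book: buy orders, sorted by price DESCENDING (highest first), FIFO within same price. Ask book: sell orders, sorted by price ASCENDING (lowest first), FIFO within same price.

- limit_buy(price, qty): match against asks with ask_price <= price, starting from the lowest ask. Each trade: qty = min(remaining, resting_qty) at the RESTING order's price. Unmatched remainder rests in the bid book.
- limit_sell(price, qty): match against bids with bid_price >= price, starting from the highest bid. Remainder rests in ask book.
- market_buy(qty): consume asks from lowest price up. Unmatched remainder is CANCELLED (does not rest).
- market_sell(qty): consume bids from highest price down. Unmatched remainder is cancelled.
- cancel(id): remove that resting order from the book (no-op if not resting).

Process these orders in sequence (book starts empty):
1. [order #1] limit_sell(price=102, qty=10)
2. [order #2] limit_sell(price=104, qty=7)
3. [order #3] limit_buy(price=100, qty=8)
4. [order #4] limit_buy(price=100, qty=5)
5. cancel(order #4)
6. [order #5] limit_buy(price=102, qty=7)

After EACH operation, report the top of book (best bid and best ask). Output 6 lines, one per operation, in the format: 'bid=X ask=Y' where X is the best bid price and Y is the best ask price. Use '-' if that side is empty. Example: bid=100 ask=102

After op 1 [order #1] limit_sell(price=102, qty=10): fills=none; bids=[-] asks=[#1:10@102]
After op 2 [order #2] limit_sell(price=104, qty=7): fills=none; bids=[-] asks=[#1:10@102 #2:7@104]
After op 3 [order #3] limit_buy(price=100, qty=8): fills=none; bids=[#3:8@100] asks=[#1:10@102 #2:7@104]
After op 4 [order #4] limit_buy(price=100, qty=5): fills=none; bids=[#3:8@100 #4:5@100] asks=[#1:10@102 #2:7@104]
After op 5 cancel(order #4): fills=none; bids=[#3:8@100] asks=[#1:10@102 #2:7@104]
After op 6 [order #5] limit_buy(price=102, qty=7): fills=#5x#1:7@102; bids=[#3:8@100] asks=[#1:3@102 #2:7@104]

Answer: bid=- ask=102
bid=- ask=102
bid=100 ask=102
bid=100 ask=102
bid=100 ask=102
bid=100 ask=102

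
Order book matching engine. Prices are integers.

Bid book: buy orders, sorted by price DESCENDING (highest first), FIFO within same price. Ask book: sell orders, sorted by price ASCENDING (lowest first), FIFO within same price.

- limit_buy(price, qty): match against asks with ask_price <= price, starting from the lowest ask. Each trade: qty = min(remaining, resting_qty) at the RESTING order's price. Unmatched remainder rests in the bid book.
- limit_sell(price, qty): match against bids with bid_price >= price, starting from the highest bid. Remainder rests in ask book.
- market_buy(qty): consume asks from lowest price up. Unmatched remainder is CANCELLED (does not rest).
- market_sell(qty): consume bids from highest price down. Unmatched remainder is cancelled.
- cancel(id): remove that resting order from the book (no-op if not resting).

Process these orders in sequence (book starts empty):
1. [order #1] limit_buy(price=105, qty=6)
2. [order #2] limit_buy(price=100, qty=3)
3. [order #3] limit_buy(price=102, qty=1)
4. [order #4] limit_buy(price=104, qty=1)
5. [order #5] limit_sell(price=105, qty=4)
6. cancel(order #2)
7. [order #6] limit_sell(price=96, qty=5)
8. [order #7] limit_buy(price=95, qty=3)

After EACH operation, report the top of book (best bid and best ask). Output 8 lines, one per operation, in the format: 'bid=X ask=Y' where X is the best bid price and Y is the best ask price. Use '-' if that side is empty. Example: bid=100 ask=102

After op 1 [order #1] limit_buy(price=105, qty=6): fills=none; bids=[#1:6@105] asks=[-]
After op 2 [order #2] limit_buy(price=100, qty=3): fills=none; bids=[#1:6@105 #2:3@100] asks=[-]
After op 3 [order #3] limit_buy(price=102, qty=1): fills=none; bids=[#1:6@105 #3:1@102 #2:3@100] asks=[-]
After op 4 [order #4] limit_buy(price=104, qty=1): fills=none; bids=[#1:6@105 #4:1@104 #3:1@102 #2:3@100] asks=[-]
After op 5 [order #5] limit_sell(price=105, qty=4): fills=#1x#5:4@105; bids=[#1:2@105 #4:1@104 #3:1@102 #2:3@100] asks=[-]
After op 6 cancel(order #2): fills=none; bids=[#1:2@105 #4:1@104 #3:1@102] asks=[-]
After op 7 [order #6] limit_sell(price=96, qty=5): fills=#1x#6:2@105 #4x#6:1@104 #3x#6:1@102; bids=[-] asks=[#6:1@96]
After op 8 [order #7] limit_buy(price=95, qty=3): fills=none; bids=[#7:3@95] asks=[#6:1@96]

Answer: bid=105 ask=-
bid=105 ask=-
bid=105 ask=-
bid=105 ask=-
bid=105 ask=-
bid=105 ask=-
bid=- ask=96
bid=95 ask=96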